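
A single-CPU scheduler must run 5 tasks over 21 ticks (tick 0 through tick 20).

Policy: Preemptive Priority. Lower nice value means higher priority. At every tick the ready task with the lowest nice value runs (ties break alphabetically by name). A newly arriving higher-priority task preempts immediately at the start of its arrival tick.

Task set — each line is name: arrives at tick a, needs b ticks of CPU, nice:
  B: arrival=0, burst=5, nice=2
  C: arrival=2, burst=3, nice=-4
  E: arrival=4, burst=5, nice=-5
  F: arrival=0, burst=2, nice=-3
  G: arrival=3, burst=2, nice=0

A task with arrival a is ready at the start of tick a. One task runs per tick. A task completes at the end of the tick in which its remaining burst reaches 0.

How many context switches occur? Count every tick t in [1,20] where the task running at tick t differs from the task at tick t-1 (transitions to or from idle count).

context switches = 6

t=0: ready={B,F} → run F
t=1: ready={B,F} → run F
t=2: ready={B,C} → run C
t=3: ready={B,C,G} → run C
t=4: ready={B,C,E,G} → run E
t=5: ready={B,C,E,G} → run E
t=6: ready={B,C,E,G} → run E
t=7: ready={B,C,E,G} → run E
t=8: ready={B,C,E,G} → run E
t=9: ready={B,C,G} → run C
t=10: ready={B,G} → run G
t=11: ready={B,G} → run G
t=12: ready={B} → run B
t=13: ready={B} → run B
t=14: ready={B} → run B
t=15: ready={B} → run B
t=16: ready={B} → run B
t=17: (idle)
t=18: (idle)
t=19: (idle)
t=20: (idle)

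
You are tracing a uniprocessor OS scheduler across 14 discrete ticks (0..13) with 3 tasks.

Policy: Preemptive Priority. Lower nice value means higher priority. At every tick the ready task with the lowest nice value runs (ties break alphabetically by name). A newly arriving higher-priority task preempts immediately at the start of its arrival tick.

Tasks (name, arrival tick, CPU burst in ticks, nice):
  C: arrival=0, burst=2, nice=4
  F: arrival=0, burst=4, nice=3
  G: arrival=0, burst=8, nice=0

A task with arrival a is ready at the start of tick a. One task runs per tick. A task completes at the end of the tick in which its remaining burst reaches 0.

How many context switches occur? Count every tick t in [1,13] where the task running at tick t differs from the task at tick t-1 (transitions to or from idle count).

context switches = 2

t=0: ready={C,F,G} → run G
t=1: ready={C,F,G} → run G
t=2: ready={C,F,G} → run G
t=3: ready={C,F,G} → run G
t=4: ready={C,F,G} → run G
t=5: ready={C,F,G} → run G
t=6: ready={C,F,G} → run G
t=7: ready={C,F,G} → run G
t=8: ready={C,F} → run F
t=9: ready={C,F} → run F
t=10: ready={C,F} → run F
t=11: ready={C,F} → run F
t=12: ready={C} → run C
t=13: ready={C} → run C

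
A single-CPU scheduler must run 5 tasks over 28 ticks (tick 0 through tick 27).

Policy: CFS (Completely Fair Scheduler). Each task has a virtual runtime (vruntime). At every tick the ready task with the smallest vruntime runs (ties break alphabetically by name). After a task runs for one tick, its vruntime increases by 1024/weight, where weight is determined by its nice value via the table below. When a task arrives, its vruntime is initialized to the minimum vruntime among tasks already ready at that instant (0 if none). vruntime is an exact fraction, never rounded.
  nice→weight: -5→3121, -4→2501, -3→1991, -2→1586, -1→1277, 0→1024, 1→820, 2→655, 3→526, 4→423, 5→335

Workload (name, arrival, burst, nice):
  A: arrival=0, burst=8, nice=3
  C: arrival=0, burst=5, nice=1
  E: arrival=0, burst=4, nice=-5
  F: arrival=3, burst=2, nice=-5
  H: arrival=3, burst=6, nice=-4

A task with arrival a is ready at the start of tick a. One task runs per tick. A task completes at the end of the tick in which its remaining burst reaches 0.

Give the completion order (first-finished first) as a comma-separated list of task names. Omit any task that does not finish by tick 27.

completion order = F, E, H, C, A

t=0: vr[A=0 C=0 E=0] → run A
t=1: vr[A=512/263 C=0 E=0] → run C
t=2: vr[A=512/263 C=256/205 E=0] → run E
t=3: vr[A=512/263 C=256/205 E=1024/3121 F=1024/3121 H=1024/3121] → run E
t=4: vr[A=512/263 C=256/205 E=2048/3121 F=1024/3121 H=1024/3121] → run F
t=5: vr[A=512/263 C=256/205 E=2048/3121 F=2048/3121 H=1024/3121] → run H
t=6: vr[A=512/263 C=256/205 E=2048/3121 F=2048/3121 H=5756928/7805621] → run E
t=7: vr[A=512/263 C=256/205 E=3072/3121 F=2048/3121 H=5756928/7805621] → run F
t=8: vr[A=512/263 C=256/205 E=3072/3121 H=5756928/7805621] → run H
t=9: vr[A=512/263 C=256/205 E=3072/3121 H=8952832/7805621] → run E
t=10: vr[A=512/263 C=256/205 H=8952832/7805621] → run H
t=11: vr[A=512/263 C=256/205 H=12148736/7805621] → run C
t=12: vr[A=512/263 C=512/205 H=12148736/7805621] → run H
t=13: vr[A=512/263 C=512/205 H=15344640/7805621] → run A
t=14: vr[A=1024/263 C=512/205 H=15344640/7805621] → run H
t=15: vr[A=1024/263 C=512/205 H=18540544/7805621] → run H
t=16: vr[A=1024/263 C=512/205] → run C
t=17: vr[A=1024/263 C=768/205] → run C
t=18: vr[A=1024/263 C=1024/205] → run A
t=19: vr[A=1536/263 C=1024/205] → run C
t=20: vr[A=1536/263] → run A
t=21: vr[A=2048/263] → run A
t=22: vr[A=2560/263] → run A
t=23: vr[A=3072/263] → run A
t=24: vr[A=3584/263] → run A
t=25: (idle)
t=26: (idle)
t=27: (idle)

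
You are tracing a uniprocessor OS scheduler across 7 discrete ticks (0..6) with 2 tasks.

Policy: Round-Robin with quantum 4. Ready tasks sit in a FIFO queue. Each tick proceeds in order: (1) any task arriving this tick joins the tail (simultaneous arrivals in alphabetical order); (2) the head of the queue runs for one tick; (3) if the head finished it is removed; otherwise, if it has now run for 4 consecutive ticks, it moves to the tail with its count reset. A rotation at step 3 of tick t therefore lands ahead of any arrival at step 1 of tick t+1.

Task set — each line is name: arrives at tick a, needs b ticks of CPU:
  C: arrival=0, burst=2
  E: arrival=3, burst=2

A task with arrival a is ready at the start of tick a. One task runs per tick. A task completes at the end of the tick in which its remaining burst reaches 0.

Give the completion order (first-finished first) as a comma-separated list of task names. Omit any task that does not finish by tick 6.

t=0: queue=[C] q_used=0 → run C
t=1: queue=[C] q_used=1 → run C
t=2: (idle)
t=3: queue=[E] q_used=0 → run E
t=4: queue=[E] q_used=1 → run E
t=5: (idle)
t=6: (idle)

completion order = C, E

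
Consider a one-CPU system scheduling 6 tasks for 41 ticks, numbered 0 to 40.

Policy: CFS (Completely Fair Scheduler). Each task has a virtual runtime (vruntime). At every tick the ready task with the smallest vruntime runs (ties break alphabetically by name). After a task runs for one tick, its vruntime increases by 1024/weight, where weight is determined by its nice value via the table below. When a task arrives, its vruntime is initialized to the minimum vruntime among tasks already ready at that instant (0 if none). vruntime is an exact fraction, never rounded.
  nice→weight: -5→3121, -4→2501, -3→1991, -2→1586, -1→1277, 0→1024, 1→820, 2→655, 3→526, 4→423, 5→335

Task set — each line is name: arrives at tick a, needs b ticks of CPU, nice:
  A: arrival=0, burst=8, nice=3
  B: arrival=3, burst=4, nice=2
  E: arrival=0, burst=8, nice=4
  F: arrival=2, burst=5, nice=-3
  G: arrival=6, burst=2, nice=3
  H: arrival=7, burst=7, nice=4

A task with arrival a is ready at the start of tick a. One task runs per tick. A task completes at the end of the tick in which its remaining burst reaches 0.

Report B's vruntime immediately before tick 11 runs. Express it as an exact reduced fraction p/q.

t=0: vr[A=0 E=0] → run A
t=1: vr[A=512/263 E=0] → run E
t=2: vr[A=512/263 E=1024/423 F=512/263] → run A
t=3: vr[A=1024/263 B=512/263 E=1024/423 F=512/263] → run B
t=4: vr[A=1024/263 B=604672/172265 E=1024/423 F=512/263] → run F
t=5: vr[A=1024/263 B=604672/172265 E=1024/423 F=1288704/523633] → run E
t=6: vr[A=1024/263 B=604672/172265 E=2048/423 F=1288704/523633 G=1288704/523633] → run F
t=7: vr[A=1024/263 B=604672/172265 E=2048/423 F=1558016/523633 G=1288704/523633 H=1288704/523633] → run G
t=8: vr[A=1024/263 B=604672/172265 E=2048/423 F=1558016/523633 G=2308096/523633 H=1288704/523633] → run H
t=9: vr[A=1024/263 B=604672/172265 E=2048/423 F=1558016/523633 G=2308096/523633 H=1081321984/221496759] → run F
t=10: vr[A=1024/263 B=604672/172265 E=2048/423 F=1827328/523633 G=2308096/523633 H=1081321984/221496759] → run F
t=11: vr[A=1024/263 B=604672/172265 E=2048/423 F=2096640/523633 G=2308096/523633 H=1081321984/221496759] → run B
t=12: vr[A=1024/263 B=873984/172265 E=2048/423 F=2096640/523633 G=2308096/523633 H=1081321984/221496759] → run A
t=13: vr[A=1536/263 B=873984/172265 E=2048/423 F=2096640/523633 G=2308096/523633 H=1081321984/221496759] → run F
t=14: vr[A=1536/263 B=873984/172265 E=2048/423 G=2308096/523633 H=1081321984/221496759] → run G
t=15: vr[A=1536/263 B=873984/172265 E=2048/423 H=1081321984/221496759] → run E
t=16: vr[A=1536/263 B=873984/172265 E=1024/141 H=1081321984/221496759] → run H
t=17: vr[A=1536/263 B=873984/172265 E=1024/141 H=1617522176/221496759] → run B
t=18: vr[A=1536/263 B=1143296/172265 E=1024/141 H=1617522176/221496759] → run A
t=19: vr[A=2048/263 B=1143296/172265 E=1024/141 H=1617522176/221496759] → run B
t=20: vr[A=2048/263 E=1024/141 H=1617522176/221496759] → run E
t=21: vr[A=2048/263 E=4096/423 H=1617522176/221496759] → run H
t=22: vr[A=2048/263 E=4096/423 H=717907456/73832253] → run A
t=23: vr[A=2560/263 E=4096/423 H=717907456/73832253] → run E
t=24: vr[A=2560/263 E=5120/423 H=717907456/73832253] → run H
t=25: vr[A=2560/263 E=5120/423 H=2689922560/221496759] → run A
t=26: vr[A=3072/263 E=5120/423 H=2689922560/221496759] → run A
t=27: vr[A=3584/263 E=5120/423 H=2689922560/221496759] → run E
t=28: vr[A=3584/263 E=2048/141 H=2689922560/221496759] → run H
t=29: vr[A=3584/263 E=2048/141 H=3226122752/221496759] → run A
t=30: vr[E=2048/141 H=3226122752/221496759] → run E
t=31: vr[E=7168/423 H=3226122752/221496759] → run H
t=32: vr[E=7168/423 H=1254107648/73832253] → run E
t=33: vr[H=1254107648/73832253] → run H
t=34: (idle)
t=35: (idle)
t=36: (idle)
t=37: (idle)
t=38: (idle)
t=39: (idle)
t=40: (idle)

vruntime(B, start of tick 11) = 604672/172265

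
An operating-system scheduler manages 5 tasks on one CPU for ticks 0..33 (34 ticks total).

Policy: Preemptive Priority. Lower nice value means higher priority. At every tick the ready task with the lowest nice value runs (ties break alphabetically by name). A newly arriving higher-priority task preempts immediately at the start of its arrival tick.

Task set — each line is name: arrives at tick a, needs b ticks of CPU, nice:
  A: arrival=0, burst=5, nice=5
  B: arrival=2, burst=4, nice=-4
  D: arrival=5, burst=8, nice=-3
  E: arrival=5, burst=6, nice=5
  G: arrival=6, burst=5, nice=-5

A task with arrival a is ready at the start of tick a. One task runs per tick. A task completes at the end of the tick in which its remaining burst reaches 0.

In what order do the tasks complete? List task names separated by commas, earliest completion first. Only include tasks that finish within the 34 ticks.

completion order = B, G, D, A, E

t=0: ready={A} → run A
t=1: ready={A} → run A
t=2: ready={A,B} → run B
t=3: ready={A,B} → run B
t=4: ready={A,B} → run B
t=5: ready={A,B,D,E} → run B
t=6: ready={A,D,E,G} → run G
t=7: ready={A,D,E,G} → run G
t=8: ready={A,D,E,G} → run G
t=9: ready={A,D,E,G} → run G
t=10: ready={A,D,E,G} → run G
t=11: ready={A,D,E} → run D
t=12: ready={A,D,E} → run D
t=13: ready={A,D,E} → run D
t=14: ready={A,D,E} → run D
t=15: ready={A,D,E} → run D
t=16: ready={A,D,E} → run D
t=17: ready={A,D,E} → run D
t=18: ready={A,D,E} → run D
t=19: ready={A,E} → run A
t=20: ready={A,E} → run A
t=21: ready={A,E} → run A
t=22: ready={E} → run E
t=23: ready={E} → run E
t=24: ready={E} → run E
t=25: ready={E} → run E
t=26: ready={E} → run E
t=27: ready={E} → run E
t=28: (idle)
t=29: (idle)
t=30: (idle)
t=31: (idle)
t=32: (idle)
t=33: (idle)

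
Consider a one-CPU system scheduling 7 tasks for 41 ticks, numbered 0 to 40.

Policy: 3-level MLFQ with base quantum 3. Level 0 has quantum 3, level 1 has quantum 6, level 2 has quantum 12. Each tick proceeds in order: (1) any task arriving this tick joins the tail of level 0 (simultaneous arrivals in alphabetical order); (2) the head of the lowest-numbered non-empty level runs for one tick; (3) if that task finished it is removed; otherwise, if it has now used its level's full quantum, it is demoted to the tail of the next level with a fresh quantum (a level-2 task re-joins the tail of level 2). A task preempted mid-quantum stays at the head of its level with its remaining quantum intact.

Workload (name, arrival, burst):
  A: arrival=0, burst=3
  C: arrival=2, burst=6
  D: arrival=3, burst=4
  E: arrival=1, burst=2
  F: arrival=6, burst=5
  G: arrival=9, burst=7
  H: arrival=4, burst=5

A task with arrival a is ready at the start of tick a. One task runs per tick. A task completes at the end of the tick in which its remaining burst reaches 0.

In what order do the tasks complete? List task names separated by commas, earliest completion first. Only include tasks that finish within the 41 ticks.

completion order = A, E, C, D, H, F, G

t=0: L0/L1/L2 = A/-/- → run A
t=1: L0/L1/L2 = AE/-/- → run A
t=2: L0/L1/L2 = AEC/-/- → run A
t=3: L0/L1/L2 = ECD/-/- → run E
t=4: L0/L1/L2 = ECDH/-/- → run E
t=5: L0/L1/L2 = CDH/-/- → run C
t=6: L0/L1/L2 = CDHF/-/- → run C
t=7: L0/L1/L2 = CDHF/-/- → run C
t=8: L0/L1/L2 = DHF/C/- → run D
t=9: L0/L1/L2 = DHFG/C/- → run D
t=10: L0/L1/L2 = DHFG/C/- → run D
t=11: L0/L1/L2 = HFG/CD/- → run H
t=12: L0/L1/L2 = HFG/CD/- → run H
t=13: L0/L1/L2 = HFG/CD/- → run H
t=14: L0/L1/L2 = FG/CDH/- → run F
t=15: L0/L1/L2 = FG/CDH/- → run F
t=16: L0/L1/L2 = FG/CDH/- → run F
t=17: L0/L1/L2 = G/CDHF/- → run G
t=18: L0/L1/L2 = G/CDHF/- → run G
t=19: L0/L1/L2 = G/CDHF/- → run G
t=20: L0/L1/L2 = -/CDHFG/- → run C
t=21: L0/L1/L2 = -/CDHFG/- → run C
t=22: L0/L1/L2 = -/CDHFG/- → run C
t=23: L0/L1/L2 = -/DHFG/- → run D
t=24: L0/L1/L2 = -/HFG/- → run H
t=25: L0/L1/L2 = -/HFG/- → run H
t=26: L0/L1/L2 = -/FG/- → run F
t=27: L0/L1/L2 = -/FG/- → run F
t=28: L0/L1/L2 = -/G/- → run G
t=29: L0/L1/L2 = -/G/- → run G
t=30: L0/L1/L2 = -/G/- → run G
t=31: L0/L1/L2 = -/G/- → run G
t=32: (idle)
t=33: (idle)
t=34: (idle)
t=35: (idle)
t=36: (idle)
t=37: (idle)
t=38: (idle)
t=39: (idle)
t=40: (idle)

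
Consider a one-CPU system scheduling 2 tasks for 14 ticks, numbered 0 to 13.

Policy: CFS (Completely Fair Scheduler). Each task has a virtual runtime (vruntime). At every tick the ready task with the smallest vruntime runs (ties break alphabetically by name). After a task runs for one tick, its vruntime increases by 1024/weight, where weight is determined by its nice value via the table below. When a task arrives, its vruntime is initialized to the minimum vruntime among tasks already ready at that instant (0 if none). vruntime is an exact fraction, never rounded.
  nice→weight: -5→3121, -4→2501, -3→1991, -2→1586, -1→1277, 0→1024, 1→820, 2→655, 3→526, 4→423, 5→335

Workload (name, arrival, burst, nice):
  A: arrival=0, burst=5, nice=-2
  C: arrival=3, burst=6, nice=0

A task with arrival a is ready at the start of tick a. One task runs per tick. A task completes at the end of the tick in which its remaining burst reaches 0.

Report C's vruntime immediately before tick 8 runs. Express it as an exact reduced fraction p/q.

t=0: vr[A=0] → run A
t=1: vr[A=512/793] → run A
t=2: vr[A=1024/793] → run A
t=3: vr[A=1536/793 C=1536/793] → run A
t=4: vr[A=2048/793 C=1536/793] → run C
t=5: vr[A=2048/793 C=2329/793] → run A
t=6: vr[C=2329/793] → run C
t=7: vr[C=3122/793] → run C
t=8: vr[C=3915/793] → run C
t=9: vr[C=4708/793] → run C
t=10: vr[C=5501/793] → run C
t=11: (idle)
t=12: (idle)
t=13: (idle)

vruntime(C, start of tick 8) = 3915/793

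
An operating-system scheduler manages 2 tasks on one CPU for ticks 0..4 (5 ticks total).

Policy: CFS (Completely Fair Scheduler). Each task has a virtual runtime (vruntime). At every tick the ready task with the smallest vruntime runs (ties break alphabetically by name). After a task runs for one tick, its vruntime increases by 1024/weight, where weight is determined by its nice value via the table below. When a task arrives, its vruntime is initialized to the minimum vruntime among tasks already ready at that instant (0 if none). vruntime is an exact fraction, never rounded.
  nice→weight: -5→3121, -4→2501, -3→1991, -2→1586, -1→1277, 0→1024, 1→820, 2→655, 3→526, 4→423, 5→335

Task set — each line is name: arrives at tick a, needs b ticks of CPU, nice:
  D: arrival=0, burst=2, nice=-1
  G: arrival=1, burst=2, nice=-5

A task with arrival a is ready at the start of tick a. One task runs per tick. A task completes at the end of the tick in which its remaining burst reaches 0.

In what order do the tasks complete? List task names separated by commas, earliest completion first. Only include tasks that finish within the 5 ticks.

t=0: vr[D=0] → run D
t=1: vr[D=1024/1277 G=1024/1277] → run D
t=2: vr[G=1024/1277] → run G
t=3: vr[G=4503552/3985517] → run G
t=4: (idle)

completion order = D, G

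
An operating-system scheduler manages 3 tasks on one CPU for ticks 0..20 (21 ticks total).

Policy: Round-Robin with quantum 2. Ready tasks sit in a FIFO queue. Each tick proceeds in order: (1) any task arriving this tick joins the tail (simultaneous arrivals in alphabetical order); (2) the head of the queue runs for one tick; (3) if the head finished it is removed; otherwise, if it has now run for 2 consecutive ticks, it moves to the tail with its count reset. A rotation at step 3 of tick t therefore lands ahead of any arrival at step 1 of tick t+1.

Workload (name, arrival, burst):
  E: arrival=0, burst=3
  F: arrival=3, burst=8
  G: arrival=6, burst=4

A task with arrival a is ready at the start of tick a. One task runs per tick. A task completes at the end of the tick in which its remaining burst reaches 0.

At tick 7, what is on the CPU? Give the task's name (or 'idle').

running at tick 7 = G

t=0: queue=[E] q_used=0 → run E
t=1: queue=[E] q_used=1 → run E
t=2: queue=[E] q_used=0 → run E
t=3: queue=[F] q_used=0 → run F
t=4: queue=[F] q_used=1 → run F
t=5: queue=[F] q_used=0 → run F
t=6: queue=[F,G] q_used=1 → run F
t=7: queue=[G,F] q_used=0 → run G
t=8: queue=[G,F] q_used=1 → run G
t=9: queue=[F,G] q_used=0 → run F
t=10: queue=[F,G] q_used=1 → run F
t=11: queue=[G,F] q_used=0 → run G
t=12: queue=[G,F] q_used=1 → run G
t=13: queue=[F] q_used=0 → run F
t=14: queue=[F] q_used=1 → run F
t=15: (idle)
t=16: (idle)
t=17: (idle)
t=18: (idle)
t=19: (idle)
t=20: (idle)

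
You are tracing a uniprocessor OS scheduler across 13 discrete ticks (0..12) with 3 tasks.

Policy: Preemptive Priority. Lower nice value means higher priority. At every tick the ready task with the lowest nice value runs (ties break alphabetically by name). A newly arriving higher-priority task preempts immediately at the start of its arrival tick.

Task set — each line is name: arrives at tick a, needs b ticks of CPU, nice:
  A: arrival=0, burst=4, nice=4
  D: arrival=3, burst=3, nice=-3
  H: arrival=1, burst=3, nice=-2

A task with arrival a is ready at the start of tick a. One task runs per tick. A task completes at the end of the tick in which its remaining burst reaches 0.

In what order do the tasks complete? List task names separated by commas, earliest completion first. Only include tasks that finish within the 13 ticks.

t=0: ready={A} → run A
t=1: ready={A,H} → run H
t=2: ready={A,H} → run H
t=3: ready={A,D,H} → run D
t=4: ready={A,D,H} → run D
t=5: ready={A,D,H} → run D
t=6: ready={A,H} → run H
t=7: ready={A} → run A
t=8: ready={A} → run A
t=9: ready={A} → run A
t=10: (idle)
t=11: (idle)
t=12: (idle)

completion order = D, H, A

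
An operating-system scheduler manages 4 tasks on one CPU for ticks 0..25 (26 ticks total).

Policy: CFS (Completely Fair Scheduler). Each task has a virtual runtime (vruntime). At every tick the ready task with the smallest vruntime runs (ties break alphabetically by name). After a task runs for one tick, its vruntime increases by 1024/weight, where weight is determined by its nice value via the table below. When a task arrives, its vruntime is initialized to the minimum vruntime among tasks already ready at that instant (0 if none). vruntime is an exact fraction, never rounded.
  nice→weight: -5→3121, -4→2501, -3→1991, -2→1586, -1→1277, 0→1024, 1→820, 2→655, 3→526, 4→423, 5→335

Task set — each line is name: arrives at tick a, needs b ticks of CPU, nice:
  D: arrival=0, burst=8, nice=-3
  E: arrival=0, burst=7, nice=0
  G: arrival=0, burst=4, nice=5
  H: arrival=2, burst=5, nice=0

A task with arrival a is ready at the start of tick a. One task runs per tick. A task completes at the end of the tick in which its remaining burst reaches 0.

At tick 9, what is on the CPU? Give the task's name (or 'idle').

running at tick 9 = E

t=0: vr[D=0 E=0 G=0] → run D
t=1: vr[D=1024/1991 E=0 G=0] → run E
t=2: vr[D=1024/1991 E=1 G=0 H=0] → run G
t=3: vr[D=1024/1991 E=1 G=1024/335 H=0] → run H
t=4: vr[D=1024/1991 E=1 G=1024/335 H=1] → run D
t=5: vr[D=2048/1991 E=1 G=1024/335 H=1] → run E
t=6: vr[D=2048/1991 E=2 G=1024/335 H=1] → run H
t=7: vr[D=2048/1991 E=2 G=1024/335 H=2] → run D
t=8: vr[D=3072/1991 E=2 G=1024/335 H=2] → run D
t=9: vr[D=4096/1991 E=2 G=1024/335 H=2] → run E
t=10: vr[D=4096/1991 E=3 G=1024/335 H=2] → run H
t=11: vr[D=4096/1991 E=3 G=1024/335 H=3] → run D
t=12: vr[D=5120/1991 E=3 G=1024/335 H=3] → run D
t=13: vr[D=6144/1991 E=3 G=1024/335 H=3] → run E
t=14: vr[D=6144/1991 E=4 G=1024/335 H=3] → run H
t=15: vr[D=6144/1991 E=4 G=1024/335 H=4] → run G
t=16: vr[D=6144/1991 E=4 G=2048/335 H=4] → run D
t=17: vr[D=7168/1991 E=4 G=2048/335 H=4] → run D
t=18: vr[E=4 G=2048/335 H=4] → run E
t=19: vr[E=5 G=2048/335 H=4] → run H
t=20: vr[E=5 G=2048/335] → run E
t=21: vr[E=6 G=2048/335] → run E
t=22: vr[G=2048/335] → run G
t=23: vr[G=3072/335] → run G
t=24: (idle)
t=25: (idle)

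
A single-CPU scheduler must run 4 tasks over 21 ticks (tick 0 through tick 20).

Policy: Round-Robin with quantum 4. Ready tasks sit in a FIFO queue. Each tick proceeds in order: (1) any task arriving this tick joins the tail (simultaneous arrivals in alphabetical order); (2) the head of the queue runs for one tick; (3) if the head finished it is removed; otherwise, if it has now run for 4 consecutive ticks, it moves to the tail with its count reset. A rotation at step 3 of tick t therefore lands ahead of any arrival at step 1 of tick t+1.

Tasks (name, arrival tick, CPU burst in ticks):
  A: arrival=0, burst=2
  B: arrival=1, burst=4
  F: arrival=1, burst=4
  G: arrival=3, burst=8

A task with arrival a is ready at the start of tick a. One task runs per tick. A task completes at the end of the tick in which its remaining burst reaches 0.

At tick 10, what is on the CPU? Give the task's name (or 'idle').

running at tick 10 = G

t=0: queue=[A] q_used=0 → run A
t=1: queue=[A,B,F] q_used=1 → run A
t=2: queue=[B,F] q_used=0 → run B
t=3: queue=[B,F,G] q_used=1 → run B
t=4: queue=[B,F,G] q_used=2 → run B
t=5: queue=[B,F,G] q_used=3 → run B
t=6: queue=[F,G] q_used=0 → run F
t=7: queue=[F,G] q_used=1 → run F
t=8: queue=[F,G] q_used=2 → run F
t=9: queue=[F,G] q_used=3 → run F
t=10: queue=[G] q_used=0 → run G
t=11: queue=[G] q_used=1 → run G
t=12: queue=[G] q_used=2 → run G
t=13: queue=[G] q_used=3 → run G
t=14: queue=[G] q_used=0 → run G
t=15: queue=[G] q_used=1 → run G
t=16: queue=[G] q_used=2 → run G
t=17: queue=[G] q_used=3 → run G
t=18: (idle)
t=19: (idle)
t=20: (idle)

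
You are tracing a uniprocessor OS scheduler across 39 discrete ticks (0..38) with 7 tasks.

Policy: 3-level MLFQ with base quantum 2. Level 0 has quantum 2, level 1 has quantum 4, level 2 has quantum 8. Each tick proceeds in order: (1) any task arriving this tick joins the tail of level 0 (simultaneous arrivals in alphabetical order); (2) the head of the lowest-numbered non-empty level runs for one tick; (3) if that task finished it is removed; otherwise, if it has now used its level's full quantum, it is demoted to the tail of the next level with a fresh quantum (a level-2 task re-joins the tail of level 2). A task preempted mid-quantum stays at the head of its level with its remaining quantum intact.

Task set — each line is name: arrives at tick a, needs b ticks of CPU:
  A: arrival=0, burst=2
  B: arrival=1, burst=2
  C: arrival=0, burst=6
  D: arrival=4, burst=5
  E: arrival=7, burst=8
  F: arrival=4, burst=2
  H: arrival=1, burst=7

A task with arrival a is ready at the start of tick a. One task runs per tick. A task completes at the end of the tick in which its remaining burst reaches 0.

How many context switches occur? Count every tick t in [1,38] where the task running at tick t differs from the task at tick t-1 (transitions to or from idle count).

context switches = 13

t=0: L0/L1/L2 = AC/-/- → run A
t=1: L0/L1/L2 = ACBH/-/- → run A
t=2: L0/L1/L2 = CBH/-/- → run C
t=3: L0/L1/L2 = CBH/-/- → run C
t=4: L0/L1/L2 = BHDF/C/- → run B
t=5: L0/L1/L2 = BHDF/C/- → run B
t=6: L0/L1/L2 = HDF/C/- → run H
t=7: L0/L1/L2 = HDFE/C/- → run H
t=8: L0/L1/L2 = DFE/CH/- → run D
t=9: L0/L1/L2 = DFE/CH/- → run D
t=10: L0/L1/L2 = FE/CHD/- → run F
t=11: L0/L1/L2 = FE/CHD/- → run F
t=12: L0/L1/L2 = E/CHD/- → run E
t=13: L0/L1/L2 = E/CHD/- → run E
t=14: L0/L1/L2 = -/CHDE/- → run C
t=15: L0/L1/L2 = -/CHDE/- → run C
t=16: L0/L1/L2 = -/CHDE/- → run C
t=17: L0/L1/L2 = -/CHDE/- → run C
t=18: L0/L1/L2 = -/HDE/- → run H
t=19: L0/L1/L2 = -/HDE/- → run H
t=20: L0/L1/L2 = -/HDE/- → run H
t=21: L0/L1/L2 = -/HDE/- → run H
t=22: L0/L1/L2 = -/DE/H → run D
t=23: L0/L1/L2 = -/DE/H → run D
t=24: L0/L1/L2 = -/DE/H → run D
t=25: L0/L1/L2 = -/E/H → run E
t=26: L0/L1/L2 = -/E/H → run E
t=27: L0/L1/L2 = -/E/H → run E
t=28: L0/L1/L2 = -/E/H → run E
t=29: L0/L1/L2 = -/-/HE → run H
t=30: L0/L1/L2 = -/-/E → run E
t=31: L0/L1/L2 = -/-/E → run E
t=32: (idle)
t=33: (idle)
t=34: (idle)
t=35: (idle)
t=36: (idle)
t=37: (idle)
t=38: (idle)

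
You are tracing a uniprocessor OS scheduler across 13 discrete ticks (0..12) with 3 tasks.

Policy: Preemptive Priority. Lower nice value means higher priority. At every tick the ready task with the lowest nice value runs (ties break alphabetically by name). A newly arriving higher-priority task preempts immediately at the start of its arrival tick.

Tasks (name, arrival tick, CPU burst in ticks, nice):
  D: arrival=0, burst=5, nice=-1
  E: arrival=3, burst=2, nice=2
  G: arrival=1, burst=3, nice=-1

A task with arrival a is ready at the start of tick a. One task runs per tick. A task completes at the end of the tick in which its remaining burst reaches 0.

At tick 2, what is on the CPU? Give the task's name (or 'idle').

t=0: ready={D} → run D
t=1: ready={D,G} → run D
t=2: ready={D,G} → run D
t=3: ready={D,E,G} → run D
t=4: ready={D,E,G} → run D
t=5: ready={E,G} → run G
t=6: ready={E,G} → run G
t=7: ready={E,G} → run G
t=8: ready={E} → run E
t=9: ready={E} → run E
t=10: (idle)
t=11: (idle)
t=12: (idle)

running at tick 2 = D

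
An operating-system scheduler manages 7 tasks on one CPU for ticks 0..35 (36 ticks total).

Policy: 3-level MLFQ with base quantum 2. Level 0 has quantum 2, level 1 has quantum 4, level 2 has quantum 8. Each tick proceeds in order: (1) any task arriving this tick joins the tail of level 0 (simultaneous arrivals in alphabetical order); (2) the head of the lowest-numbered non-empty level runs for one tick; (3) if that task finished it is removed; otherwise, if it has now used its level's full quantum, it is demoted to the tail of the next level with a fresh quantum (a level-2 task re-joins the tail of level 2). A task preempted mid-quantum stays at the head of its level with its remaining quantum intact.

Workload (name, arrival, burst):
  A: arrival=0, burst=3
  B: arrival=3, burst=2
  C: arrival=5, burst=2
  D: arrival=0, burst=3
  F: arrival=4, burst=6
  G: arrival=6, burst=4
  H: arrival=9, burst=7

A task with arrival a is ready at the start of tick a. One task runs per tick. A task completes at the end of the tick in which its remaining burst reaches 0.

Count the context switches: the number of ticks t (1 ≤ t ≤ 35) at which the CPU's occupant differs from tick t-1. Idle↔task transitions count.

context switches = 12

t=0: L0/L1/L2 = AD/-/- → run A
t=1: L0/L1/L2 = AD/-/- → run A
t=2: L0/L1/L2 = D/A/- → run D
t=3: L0/L1/L2 = DB/A/- → run D
t=4: L0/L1/L2 = BF/AD/- → run B
t=5: L0/L1/L2 = BFC/AD/- → run B
t=6: L0/L1/L2 = FCG/AD/- → run F
t=7: L0/L1/L2 = FCG/AD/- → run F
t=8: L0/L1/L2 = CG/ADF/- → run C
t=9: L0/L1/L2 = CGH/ADF/- → run C
t=10: L0/L1/L2 = GH/ADF/- → run G
t=11: L0/L1/L2 = GH/ADF/- → run G
t=12: L0/L1/L2 = H/ADFG/- → run H
t=13: L0/L1/L2 = H/ADFG/- → run H
t=14: L0/L1/L2 = -/ADFGH/- → run A
t=15: L0/L1/L2 = -/DFGH/- → run D
t=16: L0/L1/L2 = -/FGH/- → run F
t=17: L0/L1/L2 = -/FGH/- → run F
t=18: L0/L1/L2 = -/FGH/- → run F
t=19: L0/L1/L2 = -/FGH/- → run F
t=20: L0/L1/L2 = -/GH/- → run G
t=21: L0/L1/L2 = -/GH/- → run G
t=22: L0/L1/L2 = -/H/- → run H
t=23: L0/L1/L2 = -/H/- → run H
t=24: L0/L1/L2 = -/H/- → run H
t=25: L0/L1/L2 = -/H/- → run H
t=26: L0/L1/L2 = -/-/H → run H
t=27: (idle)
t=28: (idle)
t=29: (idle)
t=30: (idle)
t=31: (idle)
t=32: (idle)
t=33: (idle)
t=34: (idle)
t=35: (idle)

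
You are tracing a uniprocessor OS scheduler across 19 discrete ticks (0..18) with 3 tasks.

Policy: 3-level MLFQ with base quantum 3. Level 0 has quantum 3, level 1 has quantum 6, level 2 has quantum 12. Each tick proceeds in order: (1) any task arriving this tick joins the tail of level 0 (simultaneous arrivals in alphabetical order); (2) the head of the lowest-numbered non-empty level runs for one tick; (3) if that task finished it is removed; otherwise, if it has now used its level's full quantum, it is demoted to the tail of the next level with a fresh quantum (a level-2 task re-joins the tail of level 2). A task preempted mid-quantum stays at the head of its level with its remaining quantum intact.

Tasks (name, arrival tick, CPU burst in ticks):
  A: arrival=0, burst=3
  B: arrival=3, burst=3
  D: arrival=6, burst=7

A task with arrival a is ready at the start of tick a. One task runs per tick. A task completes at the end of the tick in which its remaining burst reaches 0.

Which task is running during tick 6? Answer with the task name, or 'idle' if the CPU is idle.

running at tick 6 = D

t=0: L0/L1/L2 = A/-/- → run A
t=1: L0/L1/L2 = A/-/- → run A
t=2: L0/L1/L2 = A/-/- → run A
t=3: L0/L1/L2 = B/-/- → run B
t=4: L0/L1/L2 = B/-/- → run B
t=5: L0/L1/L2 = B/-/- → run B
t=6: L0/L1/L2 = D/-/- → run D
t=7: L0/L1/L2 = D/-/- → run D
t=8: L0/L1/L2 = D/-/- → run D
t=9: L0/L1/L2 = -/D/- → run D
t=10: L0/L1/L2 = -/D/- → run D
t=11: L0/L1/L2 = -/D/- → run D
t=12: L0/L1/L2 = -/D/- → run D
t=13: (idle)
t=14: (idle)
t=15: (idle)
t=16: (idle)
t=17: (idle)
t=18: (idle)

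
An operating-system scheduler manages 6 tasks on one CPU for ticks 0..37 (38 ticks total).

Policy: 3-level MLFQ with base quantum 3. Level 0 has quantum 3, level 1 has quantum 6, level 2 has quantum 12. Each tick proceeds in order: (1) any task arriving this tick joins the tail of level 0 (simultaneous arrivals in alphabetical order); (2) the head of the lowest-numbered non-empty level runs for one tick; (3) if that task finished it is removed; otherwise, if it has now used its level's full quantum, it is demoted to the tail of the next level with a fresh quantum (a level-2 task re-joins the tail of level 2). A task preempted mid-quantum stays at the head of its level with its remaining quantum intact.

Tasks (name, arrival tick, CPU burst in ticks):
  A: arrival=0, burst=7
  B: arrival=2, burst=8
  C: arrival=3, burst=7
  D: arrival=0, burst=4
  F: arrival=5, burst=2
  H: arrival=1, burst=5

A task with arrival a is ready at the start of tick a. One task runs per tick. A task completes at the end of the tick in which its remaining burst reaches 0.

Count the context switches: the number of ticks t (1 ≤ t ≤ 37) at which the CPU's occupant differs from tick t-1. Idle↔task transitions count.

context switches = 11

t=0: L0/L1/L2 = AD/-/- → run A
t=1: L0/L1/L2 = ADH/-/- → run A
t=2: L0/L1/L2 = ADHB/-/- → run A
t=3: L0/L1/L2 = DHBC/A/- → run D
t=4: L0/L1/L2 = DHBC/A/- → run D
t=5: L0/L1/L2 = DHBCF/A/- → run D
t=6: L0/L1/L2 = HBCF/AD/- → run H
t=7: L0/L1/L2 = HBCF/AD/- → run H
t=8: L0/L1/L2 = HBCF/AD/- → run H
t=9: L0/L1/L2 = BCF/ADH/- → run B
t=10: L0/L1/L2 = BCF/ADH/- → run B
t=11: L0/L1/L2 = BCF/ADH/- → run B
t=12: L0/L1/L2 = CF/ADHB/- → run C
t=13: L0/L1/L2 = CF/ADHB/- → run C
t=14: L0/L1/L2 = CF/ADHB/- → run C
t=15: L0/L1/L2 = F/ADHBC/- → run F
t=16: L0/L1/L2 = F/ADHBC/- → run F
t=17: L0/L1/L2 = -/ADHBC/- → run A
t=18: L0/L1/L2 = -/ADHBC/- → run A
t=19: L0/L1/L2 = -/ADHBC/- → run A
t=20: L0/L1/L2 = -/ADHBC/- → run A
t=21: L0/L1/L2 = -/DHBC/- → run D
t=22: L0/L1/L2 = -/HBC/- → run H
t=23: L0/L1/L2 = -/HBC/- → run H
t=24: L0/L1/L2 = -/BC/- → run B
t=25: L0/L1/L2 = -/BC/- → run B
t=26: L0/L1/L2 = -/BC/- → run B
t=27: L0/L1/L2 = -/BC/- → run B
t=28: L0/L1/L2 = -/BC/- → run B
t=29: L0/L1/L2 = -/C/- → run C
t=30: L0/L1/L2 = -/C/- → run C
t=31: L0/L1/L2 = -/C/- → run C
t=32: L0/L1/L2 = -/C/- → run C
t=33: (idle)
t=34: (idle)
t=35: (idle)
t=36: (idle)
t=37: (idle)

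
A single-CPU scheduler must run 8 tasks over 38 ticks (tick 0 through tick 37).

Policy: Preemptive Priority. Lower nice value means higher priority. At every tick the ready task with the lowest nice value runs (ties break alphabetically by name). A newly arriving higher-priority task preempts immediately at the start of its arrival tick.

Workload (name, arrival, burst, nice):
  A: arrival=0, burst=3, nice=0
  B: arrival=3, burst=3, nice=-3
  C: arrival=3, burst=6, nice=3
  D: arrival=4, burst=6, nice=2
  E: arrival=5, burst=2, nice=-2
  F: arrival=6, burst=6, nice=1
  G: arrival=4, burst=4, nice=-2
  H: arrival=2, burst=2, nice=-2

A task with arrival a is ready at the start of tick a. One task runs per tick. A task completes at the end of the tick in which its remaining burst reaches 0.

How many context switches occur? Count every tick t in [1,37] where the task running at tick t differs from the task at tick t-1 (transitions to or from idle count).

t=0: ready={A} → run A
t=1: ready={A} → run A
t=2: ready={A,H} → run H
t=3: ready={A,B,C,H} → run B
t=4: ready={A,B,C,D,G,H} → run B
t=5: ready={A,B,C,D,E,G,H} → run B
t=6: ready={A,C,D,E,F,G,H} → run E
t=7: ready={A,C,D,E,F,G,H} → run E
t=8: ready={A,C,D,F,G,H} → run G
t=9: ready={A,C,D,F,G,H} → run G
t=10: ready={A,C,D,F,G,H} → run G
t=11: ready={A,C,D,F,G,H} → run G
t=12: ready={A,C,D,F,H} → run H
t=13: ready={A,C,D,F} → run A
t=14: ready={C,D,F} → run F
t=15: ready={C,D,F} → run F
t=16: ready={C,D,F} → run F
t=17: ready={C,D,F} → run F
t=18: ready={C,D,F} → run F
t=19: ready={C,D,F} → run F
t=20: ready={C,D} → run D
t=21: ready={C,D} → run D
t=22: ready={C,D} → run D
t=23: ready={C,D} → run D
t=24: ready={C,D} → run D
t=25: ready={C,D} → run D
t=26: ready={C} → run C
t=27: ready={C} → run C
t=28: ready={C} → run C
t=29: ready={C} → run C
t=30: ready={C} → run C
t=31: ready={C} → run C
t=32: (idle)
t=33: (idle)
t=34: (idle)
t=35: (idle)
t=36: (idle)
t=37: (idle)

context switches = 10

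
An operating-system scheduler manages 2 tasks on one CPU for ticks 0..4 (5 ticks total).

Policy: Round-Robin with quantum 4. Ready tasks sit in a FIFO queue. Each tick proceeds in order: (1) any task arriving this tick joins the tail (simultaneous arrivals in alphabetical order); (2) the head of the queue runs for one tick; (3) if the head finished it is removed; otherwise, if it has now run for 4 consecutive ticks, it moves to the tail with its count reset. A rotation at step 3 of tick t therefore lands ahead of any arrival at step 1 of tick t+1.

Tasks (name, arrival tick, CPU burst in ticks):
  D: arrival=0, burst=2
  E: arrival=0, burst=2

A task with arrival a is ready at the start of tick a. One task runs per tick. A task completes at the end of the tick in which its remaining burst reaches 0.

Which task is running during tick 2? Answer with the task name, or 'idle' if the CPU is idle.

t=0: queue=[D,E] q_used=0 → run D
t=1: queue=[D,E] q_used=1 → run D
t=2: queue=[E] q_used=0 → run E
t=3: queue=[E] q_used=1 → run E
t=4: (idle)

running at tick 2 = E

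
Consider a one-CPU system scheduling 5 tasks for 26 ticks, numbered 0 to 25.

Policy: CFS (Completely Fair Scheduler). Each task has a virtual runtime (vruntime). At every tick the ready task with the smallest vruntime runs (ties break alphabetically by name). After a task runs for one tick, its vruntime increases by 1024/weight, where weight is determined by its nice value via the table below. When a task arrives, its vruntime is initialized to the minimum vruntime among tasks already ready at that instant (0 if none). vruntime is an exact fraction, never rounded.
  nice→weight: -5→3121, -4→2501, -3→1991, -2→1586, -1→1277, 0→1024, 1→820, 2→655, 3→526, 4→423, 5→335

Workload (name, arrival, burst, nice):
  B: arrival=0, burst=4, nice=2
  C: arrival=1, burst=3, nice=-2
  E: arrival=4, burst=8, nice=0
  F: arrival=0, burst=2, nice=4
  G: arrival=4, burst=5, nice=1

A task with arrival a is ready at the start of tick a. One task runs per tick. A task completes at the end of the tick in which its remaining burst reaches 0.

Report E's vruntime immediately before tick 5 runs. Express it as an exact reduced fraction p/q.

vruntime(E, start of tick 5) = 1024/793

t=0: vr[B=0 F=0] → run B
t=1: vr[B=1024/655 C=0 F=0] → run C
t=2: vr[B=1024/655 C=512/793 F=0] → run F
t=3: vr[B=1024/655 C=512/793 F=1024/423] → run C
t=4: vr[B=1024/655 C=1024/793 E=1024/793 F=1024/423 G=1024/793] → run C
t=5: vr[B=1024/655 E=1024/793 F=1024/423 G=1024/793] → run E
t=6: vr[B=1024/655 E=1817/793 F=1024/423 G=1024/793] → run G
t=7: vr[B=1024/655 E=1817/793 F=1024/423 G=412928/162565] → run B
t=8: vr[B=2048/655 E=1817/793 F=1024/423 G=412928/162565] → run E
t=9: vr[B=2048/655 E=2610/793 F=1024/423 G=412928/162565] → run F
t=10: vr[B=2048/655 E=2610/793 G=412928/162565] → run G
t=11: vr[B=2048/655 E=2610/793 G=615936/162565] → run B
t=12: vr[B=3072/655 E=2610/793 G=615936/162565] → run E
t=13: vr[B=3072/655 E=3403/793 G=615936/162565] → run G
t=14: vr[B=3072/655 E=3403/793 G=818944/162565] → run E
t=15: vr[B=3072/655 E=4196/793 G=818944/162565] → run B
t=16: vr[E=4196/793 G=818944/162565] → run G
t=17: vr[E=4196/793 G=1021952/162565] → run E
t=18: vr[E=4989/793 G=1021952/162565] → run G
t=19: vr[E=4989/793] → run E
t=20: vr[E=5782/793] → run E
t=21: vr[E=6575/793] → run E
t=22: (idle)
t=23: (idle)
t=24: (idle)
t=25: (idle)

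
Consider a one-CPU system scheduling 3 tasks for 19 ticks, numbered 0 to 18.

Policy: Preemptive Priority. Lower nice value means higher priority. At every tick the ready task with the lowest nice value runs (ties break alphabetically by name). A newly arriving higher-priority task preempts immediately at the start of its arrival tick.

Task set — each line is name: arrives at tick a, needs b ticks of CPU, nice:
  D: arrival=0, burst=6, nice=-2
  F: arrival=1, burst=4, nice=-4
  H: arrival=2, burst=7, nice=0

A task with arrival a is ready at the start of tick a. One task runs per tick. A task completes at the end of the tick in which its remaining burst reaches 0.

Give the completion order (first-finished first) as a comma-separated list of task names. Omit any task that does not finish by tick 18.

t=0: ready={D} → run D
t=1: ready={D,F} → run F
t=2: ready={D,F,H} → run F
t=3: ready={D,F,H} → run F
t=4: ready={D,F,H} → run F
t=5: ready={D,H} → run D
t=6: ready={D,H} → run D
t=7: ready={D,H} → run D
t=8: ready={D,H} → run D
t=9: ready={D,H} → run D
t=10: ready={H} → run H
t=11: ready={H} → run H
t=12: ready={H} → run H
t=13: ready={H} → run H
t=14: ready={H} → run H
t=15: ready={H} → run H
t=16: ready={H} → run H
t=17: (idle)
t=18: (idle)

completion order = F, D, H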